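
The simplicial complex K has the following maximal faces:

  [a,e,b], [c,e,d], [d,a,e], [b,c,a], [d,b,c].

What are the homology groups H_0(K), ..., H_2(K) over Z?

H_0 ≅ Z,  H_1 ≅ Z,  H_2 = 0.

Order the vertices as a < b < c < d < e. Listing each simplex with vertices in this order, K has dimension 2 with simplices:

  0-simplices (5): a, b, c, d, e
  1-simplices (10): ab, ac, ad, ae, bc, bd, be, cd, ce, de
  2-simplices (5): abc, abe, ade, bcd, cde

so the chain groups are C_0 ≅ Z^5, C_1 ≅ Z^10, C_2 ≅ Z^5.

Boundary ∂_1: C_1 → C_0 maps an edge to its endpoints' difference, ∂[p,q] = q − p. For instance
  ∂be = e − b.
The 5×10 boundary matrix has rank 4 and Smith normal form diag(1,1,1,1).

∂_2: C_2 → C_1 sends each 2-simplex [p,q,r] to [q,r] − [p,r] + [p,q]. For instance
  ∂abe = be − ae + ab,
  ∂ade = de − ae + ad.
The 10×5 boundary matrix has rank 5 and Smith normal form diag(1,1,1,1,1).

Reading off H_k = ker ∂_k / im ∂_{k+1}:

  H_0: rank C_0 − rank ∂_1 = 5 − 4 = 1, and the invariant factors of ∂_1 are all 1, so H_0 ≅ Z.
  H_1: rank ker ∂_1 − rank ∂_2 = (10 − 4) − 5 = 1, and the invariant factors of ∂_2 are all 1, so H_1 ≅ Z.
  H_2: rank ker ∂_2 − rank ∂_3 = (5 − 5) − 0 = 0, and there is no ∂_3, so H_2 ≅ 0.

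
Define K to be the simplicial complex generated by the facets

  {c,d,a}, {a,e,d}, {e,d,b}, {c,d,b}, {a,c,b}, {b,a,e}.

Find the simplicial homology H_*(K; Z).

H_0 ≅ Z,  H_1 = 0,  H_2 ≅ Z.

Fix the vertex order a < b < c < d < e and write every simplex with vertices in increasing order. Then dim K = 2 and the simplices of K are:

  0-simplices (5): a, b, c, d, e
  1-simplices (9): ab, ac, ad, ae, bc, bd, be, cd, de
  2-simplices (6): abc, abe, acd, ade, bcd, bde

giving chain groups C_0 ≅ Z^5, C_1 ≅ Z^9, C_2 ≅ Z^6.

∂_1: C_1 → C_0 sends each edge [p,q] (with p < q) to q − p.
As a 5×9 matrix over Z this has rank 4, with invariant factors (1,1,1,1).

Boundary ∂_2: C_2 → C_1 sends each 2-simplex [p,q,r] to [q,r] − [p,r] + [p,q]. For instance
  ∂bde = de − be + bd,
  ∂bcd = cd − bd + bc.
The resulting 9×6 matrix has rank 5, and its Smith normal form has invariant factors (1,1,1,1,1).

Now H_k = ker ∂_k / im ∂_{k+1}, so:

  H_0: rank C_0 − rank ∂_1 = 5 − 4 = 1, and the invariant factors of ∂_1 are all 1, so H_0 ≅ Z.
  H_1: rank ker ∂_1 − rank ∂_2 = (9 − 4) − 5 = 0, and the invariant factors of ∂_2 are all 1, so H_1 ≅ 0.
  H_2: rank ker ∂_2 − rank ∂_3 = (6 − 5) − 0 = 1, and there is no ∂_3, so H_2 ≅ Z.

(K is a triangulation of the 2-sphere S^2.)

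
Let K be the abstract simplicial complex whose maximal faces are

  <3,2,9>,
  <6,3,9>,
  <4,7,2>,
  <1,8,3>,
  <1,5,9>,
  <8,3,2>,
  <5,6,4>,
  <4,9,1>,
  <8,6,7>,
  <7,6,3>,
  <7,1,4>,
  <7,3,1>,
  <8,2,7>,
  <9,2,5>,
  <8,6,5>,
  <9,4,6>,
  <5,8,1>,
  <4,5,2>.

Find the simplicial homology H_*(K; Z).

We work with the vertex ordering 1 < 2 < 3 < 4 < 5 < 6 < 7 < 8 < 9. The simplices of K, each written with vertices in increasing order, are:

  0-simplices (9): [1], [2], [3], [4], [5], [6], [7], [8], [9]
  1-simplices (27): (27 of them)
  2-simplices (18): [1,3,7], [1,3,8], [1,4,7], [1,4,9], [1,5,8], [1,5,9], [2,3,8], [2,3,9], [2,4,5], [2,4,7], [2,5,9], [2,7,8], [3,6,7], [3,6,9], [4,5,6], [4,6,9], [5,6,8], [6,7,8]

giving chain groups C_0 ≅ Z^9, C_1 ≅ Z^27, C_2 ≅ Z^18.

Boundary ∂_1: C_1 → C_0 maps an edge to its endpoints' difference, ∂[p,q] = q − p.
The resulting 9×27 matrix has rank 8, and its Smith normal form has invariant factors (1,1,1,1,1,1,1,1).

∂_2: C_2 → C_1 acts by ∂[p,q,r] = [q,r] − [p,r] + [p,q]. For instance
  ∂[2,4,5] = [4,5] − [2,5] + [2,4],
  ∂[1,4,7] = [4,7] − [1,7] + [1,4].
This gives a 27×18 integer matrix of rank 18; reducing to Smith normal form yields diagonal entries (1,1,1,1,1,1,1,1,1,1,1,1,1,1,1,1,1,2).

Reading off H_k = ker ∂_k / im ∂_{k+1}:

  H_0: rank C_0 − rank ∂_1 = 9 − 8 = 1, and the invariant factors of ∂_1 are all 1, so H_0 ≅ Z.
  H_1: rank ker ∂_1 − rank ∂_2 = (27 − 8) − 18 = 1, and ∂_2 has invariant factor 2 > 1, so H_1 ≅ Z ⊕ Z/2.
  H_2: rank ker ∂_2 − rank ∂_3 = (18 − 18) − 0 = 0, and there is no ∂_3, so H_2 ≅ 0.

H_0 ≅ Z,  H_1 ≅ Z ⊕ Z/2,  H_2 = 0.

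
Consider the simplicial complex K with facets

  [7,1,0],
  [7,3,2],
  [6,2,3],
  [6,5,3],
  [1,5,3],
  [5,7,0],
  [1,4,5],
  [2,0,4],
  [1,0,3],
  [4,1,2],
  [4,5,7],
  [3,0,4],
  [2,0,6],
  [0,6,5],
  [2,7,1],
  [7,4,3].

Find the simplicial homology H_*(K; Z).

H_0 ≅ Z,  H_1 ≅ Z^2,  H_2 ≅ Z.

Fix the vertex order 0 < 1 < 2 < 3 < 4 < 5 < 6 < 7 and write every simplex with vertices in increasing order. Then dim K = 2 and the simplices of K are:

  0-simplices (8): [0], [1], [2], [3], [4], [5], [6], [7]
  1-simplices (24): (24 of them)
  2-simplices (16): [0,1,3], [0,1,7], [0,2,4], [0,2,6], [0,3,4], [0,5,6], [0,5,7], [1,2,4], [1,2,7], [1,3,5], [1,4,5], [2,3,6], [2,3,7], [3,4,7], [3,5,6], [4,5,7]

Hence C_0 ≅ Z^8, C_1 ≅ Z^24, C_2 ≅ Z^16.

∂_1: C_1 → C_0 sends each edge [p,q] (with p < q) to q − p.
As a 8×24 matrix over Z this has rank 7, with invariant factors (1,1,1,1,1,1,1).

Boundary ∂_2: C_2 → C_1 maps a triangle to the signed sum of its edges. For instance
  ∂[2,3,7] = [3,7] − [2,7] + [2,3],
  ∂[2,3,6] = [3,6] − [2,6] + [2,3].
The resulting 24×16 matrix has rank 15, and its Smith normal form has invariant factors (1,1,1,1,1,1,1,1,1,1,1,1,1,1,1).

From H_k ≅ ker(∂_k) / im(∂_{k+1}) we obtain:

  H_0: rank C_0 − rank ∂_1 = 8 − 7 = 1, and the invariant factors of ∂_1 are all 1, so H_0 = Z.
  H_1: rank ker ∂_1 − rank ∂_2 = (24 − 7) − 15 = 2, and the invariant factors of ∂_2 are all 1, so H_1 = Z^2.
  H_2: rank ker ∂_2 − rank ∂_3 = (16 − 15) − 0 = 1, and there is no ∂_3, so H_2 = Z.

(K is a triangulation of the torus T^2.)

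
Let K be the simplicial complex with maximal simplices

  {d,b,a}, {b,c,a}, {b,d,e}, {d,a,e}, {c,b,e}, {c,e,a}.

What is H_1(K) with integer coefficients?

H_1 = 0.

Fix the vertex order a < b < c < d < e and write every simplex with vertices in increasing order. Then dim K = 2 and the simplices of K are:

  0-simplices (5): a, b, c, d, e
  1-simplices (9): ab, ac, ad, ae, bc, bd, be, ce, de
  2-simplices (6): abc, abd, ace, ade, bce, bde

Hence C_0 ≅ Z^5, C_1 ≅ Z^9, C_2 ≅ Z^6.

∂_1: C_1 → C_0 is given by ∂[p,q] = [q] − [p].
This gives a 5×9 integer matrix of rank 4; reducing to Smith normal form yields diagonal entries (1,1,1,1).

∂_2: C_2 → C_1 sends each 2-simplex [p,q,r] to [q,r] − [p,r] + [p,q]. For instance
  ∂abc = bc − ac + ab,
  ∂abd = bd − ad + ab.
The resulting 9×6 matrix has rank 5, and its Smith normal form has invariant factors (1,1,1,1,1).

Computing H_k = (kernel of ∂_k) / (image of ∂_{k+1}):

  H_1: rank ker ∂_1 − rank ∂_2 = (9 − 4) − 5 = 0, and the invariant factors of ∂_2 are all 1, so H_1 = 0.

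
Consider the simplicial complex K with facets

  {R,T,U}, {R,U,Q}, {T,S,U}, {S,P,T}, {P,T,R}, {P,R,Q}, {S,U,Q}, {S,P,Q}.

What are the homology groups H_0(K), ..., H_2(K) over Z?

H_0 = Z,  H_1 = 0,  H_2 = Z.

Fix the vertex order P < Q < R < S < T < U and write every simplex with vertices in increasing order. Then dim K = 2 and the simplices of K are:

  0-simplices (6): P, Q, R, S, T, U
  1-simplices (12): PQ, PR, PS, PT, QR, QS, QU, RT, RU, ST, SU, TU
  2-simplices (8): PQR, PQS, PRT, PST, QRU, QSU, RTU, STU

so the chain groups are C_0 ≅ Z^6, C_1 ≅ Z^12, C_2 ≅ Z^8.

The boundary map ∂_1: C_1 → C_0 maps an edge to its endpoints' difference, ∂[p,q] = q − p.
As a 6×12 matrix over Z this has rank 5, with invariant factors (1,1,1,1,1).

The boundary map ∂_2: C_2 → C_1 sends each 2-simplex [p,q,r] to [q,r] − [p,r] + [p,q]. For instance
  ∂PRT = RT − PT + PR,
  ∂QRU = RU − QU + QR.
This gives a 12×8 integer matrix of rank 7; reducing to Smith normal form yields diagonal entries (1,1,1,1,1,1,1).

Reading off H_k = ker ∂_k / im ∂_{k+1}:

  H_0: rank C_0 − rank ∂_1 = 6 − 5 = 1, and the invariant factors of ∂_1 are all 1, so H_0 ≅ Z.
  H_1: rank ker ∂_1 − rank ∂_2 = (12 − 5) − 7 = 0, and the invariant factors of ∂_2 are all 1, so H_1 ≅ 0.
  H_2: rank ker ∂_2 − rank ∂_3 = (8 − 7) − 0 = 1, and there is no ∂_3, so H_2 ≅ Z.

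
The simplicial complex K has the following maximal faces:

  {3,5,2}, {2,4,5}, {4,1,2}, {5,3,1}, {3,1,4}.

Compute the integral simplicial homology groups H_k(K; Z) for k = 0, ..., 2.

H_0 = Z,  H_1 = Z,  H_2 = 0.

Order the vertices as 1 < 2 < 3 < 4 < 5. Listing each simplex with vertices in this order, K has dimension 2 with simplices:

  0-simplices (5): [1], [2], [3], [4], [5]
  1-simplices (10): [1,2], [1,3], [1,4], [1,5], [2,3], [2,4], [2,5], [3,4], [3,5], [4,5]
  2-simplices (5): [1,2,4], [1,3,4], [1,3,5], [2,3,5], [2,4,5]

giving chain groups C_0 ≅ Z^5, C_1 ≅ Z^10, C_2 ≅ Z^5.

The boundary map ∂_1: C_1 → C_0 is given by ∂[p,q] = [q] − [p].
As a 5×10 matrix over Z this has rank 4, with invariant factors (1,1,1,1).

The boundary map ∂_2: C_2 → C_1 acts by ∂[p,q,r] = [q,r] − [p,r] + [p,q]. For instance
  ∂[2,4,5] = [4,5] − [2,5] + [2,4],
  ∂[2,3,5] = [3,5] − [2,5] + [2,3].
This gives a 10×5 integer matrix of rank 5; reducing to Smith normal form yields diagonal entries (1,1,1,1,1).

Reading off H_k = ker ∂_k / im ∂_{k+1}:

  H_0: rank C_0 − rank ∂_1 = 5 − 4 = 1, and the invariant factors of ∂_1 are all 1, so H_0 = Z.
  H_1: rank ker ∂_1 − rank ∂_2 = (10 − 4) − 5 = 1, and the invariant factors of ∂_2 are all 1, so H_1 = Z.
  H_2: rank ker ∂_2 − rank ∂_3 = (5 − 5) − 0 = 0, and there is no ∂_3, so H_2 = 0.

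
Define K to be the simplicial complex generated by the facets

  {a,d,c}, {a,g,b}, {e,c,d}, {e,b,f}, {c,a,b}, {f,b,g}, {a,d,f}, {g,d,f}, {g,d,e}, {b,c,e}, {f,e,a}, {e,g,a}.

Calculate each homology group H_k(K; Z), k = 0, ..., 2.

H_0 ≅ Z,  H_1 ≅ Z/2Z,  H_2 = 0.

Take the total order a < b < c < d < e < f < g on the vertex set. Then K (dimension 2) consists of the simplices:

  0-simplices (7): a, b, c, d, e, f, g
  1-simplices (18): ab, ac, ad, ae, af, ag, bc, be, bf, bg, cd, ce, de, df, dg, ef, eg, fg
  2-simplices (12): abc, abg, acd, adf, aef, aeg, bce, bef, bfg, cde, deg, dfg

Hence C_0 ≅ Z^7, C_1 ≅ Z^18, C_2 ≅ Z^12.

Boundary ∂_1: C_1 → C_0 is given by ∂[p,q] = [q] − [p]. For instance
  ∂af = f − a.
The resulting 7×18 matrix has rank 6, and its Smith normal form has invariant factors (1,1,1,1,1,1).

Boundary ∂_2: C_2 → C_1 maps a triangle to the signed sum of its edges. For instance
  ∂abc = bc − ac + ab,
  ∂dfg = fg − dg + df.
As a 18×12 matrix over Z this has rank 12, with invariant factors (1,1,1,1,1,1,1,1,1,1,1,2).

Reading off H_k = ker ∂_k / im ∂_{k+1}:

  H_0: rank C_0 − rank ∂_1 = 7 − 6 = 1, and the invariant factors of ∂_1 are all 1, so H_0 = Z.
  H_1: rank ker ∂_1 − rank ∂_2 = (18 − 6) − 12 = 0, and ∂_2 has invariant factor 2 > 1, so H_1 = Z/2Z.
  H_2: rank ker ∂_2 − rank ∂_3 = (12 − 12) − 0 = 0, and there is no ∂_3, so H_2 = 0.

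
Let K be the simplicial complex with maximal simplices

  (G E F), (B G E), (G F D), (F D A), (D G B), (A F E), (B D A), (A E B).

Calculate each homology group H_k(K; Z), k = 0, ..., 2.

H_0 = Z,  H_1 = 0,  H_2 = Z.

Fix the vertex order A < B < D < E < F < G and write every simplex with vertices in increasing order. Then dim K = 2 and the simplices of K are:

  0-simplices (6): A, B, D, E, F, G
  1-simplices (12): AB, AD, AE, AF, BD, BE, BG, DF, DG, EF, EG, FG
  2-simplices (8): ABD, ABE, ADF, AEF, BDG, BEG, DFG, EFG

so the chain groups are C_0 ≅ Z^6, C_1 ≅ Z^12, C_2 ≅ Z^8.

∂_1: C_1 → C_0 is given by ∂[p,q] = [q] − [p].
The resulting 6×12 matrix has rank 5, and its Smith normal form has invariant factors (1,1,1,1,1).

∂_2: C_2 → C_1 acts by ∂[p,q,r] = [q,r] − [p,r] + [p,q]. For instance
  ∂BEG = EG − BG + BE,
  ∂EFG = FG − EG + EF.
This gives a 12×8 integer matrix of rank 7; reducing to Smith normal form yields diagonal entries (1,1,1,1,1,1,1).

Reading off H_k = ker ∂_k / im ∂_{k+1}:

  H_0: rank C_0 − rank ∂_1 = 6 − 5 = 1, and the invariant factors of ∂_1 are all 1, so H_0 ≅ Z.
  H_1: rank ker ∂_1 − rank ∂_2 = (12 − 5) − 7 = 0, and the invariant factors of ∂_2 are all 1, so H_1 ≅ 0.
  H_2: rank ker ∂_2 − rank ∂_3 = (8 − 7) − 0 = 1, and there is no ∂_3, so H_2 ≅ Z.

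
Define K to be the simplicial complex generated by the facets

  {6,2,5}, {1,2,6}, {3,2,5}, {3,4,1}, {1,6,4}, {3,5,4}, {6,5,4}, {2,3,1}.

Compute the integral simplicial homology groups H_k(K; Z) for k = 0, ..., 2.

We work with the vertex ordering 1 < 2 < 3 < 4 < 5 < 6. The simplices of K, each written with vertices in increasing order, are:

  0-simplices (6): [1], [2], [3], [4], [5], [6]
  1-simplices (12): [1,2], [1,3], [1,4], [1,6], [2,3], [2,5], [2,6], [3,4], [3,5], [4,5], [4,6], [5,6]
  2-simplices (8): [1,2,3], [1,2,6], [1,3,4], [1,4,6], [2,3,5], [2,5,6], [3,4,5], [4,5,6]

giving chain groups C_0 ≅ Z^6, C_1 ≅ Z^12, C_2 ≅ Z^8.

Boundary ∂_1: C_1 → C_0 sends each edge [p,q] (with p < q) to q − p.
This gives a 6×12 integer matrix of rank 5; reducing to Smith normal form yields diagonal entries (1,1,1,1,1).

The boundary map ∂_2: C_2 → C_1 maps a triangle to the signed sum of its edges. For instance
  ∂[2,5,6] = [5,6] − [2,6] + [2,5],
  ∂[1,2,3] = [2,3] − [1,3] + [1,2].
The resulting 12×8 matrix has rank 7, and its Smith normal form has invariant factors (1,1,1,1,1,1,1).

Computing H_k = (kernel of ∂_k) / (image of ∂_{k+1}):

  H_0: rank C_0 − rank ∂_1 = 6 − 5 = 1, and the invariant factors of ∂_1 are all 1, so H_0 ≅ Z.
  H_1: rank ker ∂_1 − rank ∂_2 = (12 − 5) − 7 = 0, and the invariant factors of ∂_2 are all 1, so H_1 ≅ 0.
  H_2: rank ker ∂_2 − rank ∂_3 = (8 − 7) − 0 = 1, and there is no ∂_3, so H_2 ≅ Z.

H_0 = Z,  H_1 = 0,  H_2 = Z.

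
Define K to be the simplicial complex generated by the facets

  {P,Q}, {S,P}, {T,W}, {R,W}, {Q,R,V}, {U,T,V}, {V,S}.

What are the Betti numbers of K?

We work with the vertex ordering P < Q < R < S < T < U < V < W. The simplices of K, each written with vertices in increasing order, are:

  0-simplices (8): P, Q, R, S, T, U, V, W
  1-simplices (11): PQ, PS, QR, QV, RV, RW, SV, TU, TV, TW, UV
  2-simplices (2): QRV, TUV

Hence C_0 ≅ Z^8, C_1 ≅ Z^11, C_2 ≅ Z^2.

Boundary ∂_1: C_1 → C_0 sends each edge [p,q] (with p < q) to q − p. For instance
  ∂RV = V − R.
The 8×11 boundary matrix has rank 7 and Smith normal form diag(1,1,1,1,1,1,1).

∂_2: C_2 → C_1 maps a triangle to the signed sum of its edges. For instance
  ∂QRV = RV − QV + QR,
  ∂TUV = UV − TV + TU.
The 11×2 boundary matrix has rank 2 and Smith normal form diag(1,1).

Computing H_k = (kernel of ∂_k) / (image of ∂_{k+1}):

  H_0: rank C_0 − rank ∂_1 = 8 − 7 = 1, and the invariant factors of ∂_1 are all 1, so H_0 ≅ Z.
  H_1: rank ker ∂_1 − rank ∂_2 = (11 − 7) − 2 = 2, and the invariant factors of ∂_2 are all 1, so H_1 ≅ Z^2.
  H_2: rank ker ∂_2 − rank ∂_3 = (2 − 2) − 0 = 0, and there is no ∂_3, so H_2 ≅ 0.

Hence the Betti numbers are b_0 = 1, b_1 = 2, b_2 = 0.

b_0 = 1, b_1 = 2, b_2 = 0.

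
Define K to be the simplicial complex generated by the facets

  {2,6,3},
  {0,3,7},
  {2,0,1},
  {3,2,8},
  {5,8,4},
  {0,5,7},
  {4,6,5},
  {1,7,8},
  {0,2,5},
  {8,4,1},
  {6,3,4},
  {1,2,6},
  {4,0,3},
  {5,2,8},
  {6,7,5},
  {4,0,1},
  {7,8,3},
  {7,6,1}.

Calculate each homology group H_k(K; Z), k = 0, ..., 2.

Order the vertices as 0 < 1 < 2 < 3 < 4 < 5 < 6 < 7 < 8. Listing each simplex with vertices in this order, K has dimension 2 with simplices:

  0-simplices (9): [0], [1], [2], [3], [4], [5], [6], [7], [8]
  1-simplices (27): (27 of them)
  2-simplices (18): [0,1,2], [0,1,4], [0,2,5], [0,3,4], [0,3,7], [0,5,7], [1,2,6], [1,4,8], [1,6,7], [1,7,8], [2,3,6], [2,3,8], [2,5,8], [3,4,6], [3,7,8], [4,5,6], [4,5,8], [5,6,7]

so the chain groups are C_0 ≅ Z^9, C_1 ≅ Z^27, C_2 ≅ Z^18.

The boundary map ∂_1: C_1 → C_0 is given by ∂[p,q] = [q] − [p]. For instance
  ∂[3,8] = [8] − [3].
The resulting 9×27 matrix has rank 8, and its Smith normal form has invariant factors (1,1,1,1,1,1,1,1).

The boundary map ∂_2: C_2 → C_1 maps a triangle to the signed sum of its edges. For instance
  ∂[4,5,8] = [5,8] − [4,8] + [4,5],
  ∂[0,1,4] = [1,4] − [0,4] + [0,1].
The resulting 27×18 matrix has rank 17, and its Smith normal form has invariant factors (1,1,1,1,1,1,1,1,1,1,1,1,1,1,1,1,1).

From H_k ≅ ker(∂_k) / im(∂_{k+1}) we obtain:

  H_0: rank C_0 − rank ∂_1 = 9 − 8 = 1, and the invariant factors of ∂_1 are all 1, so H_0 = Z.
  H_1: rank ker ∂_1 − rank ∂_2 = (27 − 8) − 17 = 2, and the invariant factors of ∂_2 are all 1, so H_1 = Z^2.
  H_2: rank ker ∂_2 − rank ∂_3 = (18 − 17) − 0 = 1, and there is no ∂_3, so H_2 = Z.

H_0 ≅ Z,  H_1 ≅ Z^2,  H_2 ≅ Z.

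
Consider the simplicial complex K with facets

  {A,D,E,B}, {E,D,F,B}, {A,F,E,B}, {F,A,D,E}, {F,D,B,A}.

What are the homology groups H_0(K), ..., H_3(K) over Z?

H_0 ≅ Z,  H_1 = 0,  H_2 = 0,  H_3 ≅ Z.

We work with the vertex ordering A < B < D < E < F. The simplices of K, each written with vertices in increasing order, are:

  0-simplices (5): A, B, D, E, F
  1-simplices (10): AB, AD, AE, AF, BD, BE, BF, DE, DF, EF
  2-simplices (10): ABD, ABE, ABF, ADE, ADF, AEF, BDE, BDF, BEF, DEF
  3-simplices (5): ABDE, ABDF, ABEF, ADEF, BDEF

so the chain groups are C_0 ≅ Z^5, C_1 ≅ Z^10, C_2 ≅ Z^10, C_3 ≅ Z^5.

∂_1: C_1 → C_0 maps an edge to its endpoints' difference, ∂[p,q] = q − p.
As a 5×10 matrix over Z this has rank 4, with invariant factors (1,1,1,1).

The boundary map ∂_2: C_2 → C_1 maps a triangle to the signed sum of its edges. For instance
  ∂BEF = EF − BF + BE,
  ∂ADE = DE − AE + AD.
The resulting 10×10 matrix has rank 6, and its Smith normal form has invariant factors (1,1,1,1,1,1).

∂_3: C_3 → C_2 sends each 3-simplex σ to the alternating sum Σ_i (−1)^i (σ with its i-th vertex removed). For instance
  ∂ADEF = DEF − AEF + ADF − ADE,
  ∂ABEF = BEF − AEF + ABF − ABE.
The resulting 10×5 matrix has rank 4, and its Smith normal form has invariant factors (1,1,1,1).

Now H_k = ker ∂_k / im ∂_{k+1}, so:

  H_0: rank C_0 − rank ∂_1 = 5 − 4 = 1, and the invariant factors of ∂_1 are all 1, so H_0 = Z.
  H_1: rank ker ∂_1 − rank ∂_2 = (10 − 4) − 6 = 0, and the invariant factors of ∂_2 are all 1, so H_1 = 0.
  H_2: rank ker ∂_2 − rank ∂_3 = (10 − 6) − 4 = 0, and the invariant factors of ∂_3 are all 1, so H_2 = 0.
  H_3: rank ker ∂_3 − rank ∂_4 = (5 − 4) − 0 = 1, and there is no ∂_4, so H_3 = Z.

As a check, the Euler characteristic is 5 − 10 + 10 − 5 = 0, which agrees with 1 − 0 + 0 − 1 = 0.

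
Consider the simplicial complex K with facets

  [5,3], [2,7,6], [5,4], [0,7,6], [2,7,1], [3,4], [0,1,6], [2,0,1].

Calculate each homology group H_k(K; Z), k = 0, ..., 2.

H_0 = Z^2,  H_1 = Z^2,  H_2 = 0.

Order the vertices as 0 < 1 < 2 < 3 < 4 < 5 < 6 < 7. Listing each simplex with vertices in this order, K has dimension 2 with simplices:

  0-simplices (8): [0], [1], [2], [3], [4], [5], [6], [7]
  1-simplices (13): [0,1], [0,2], [0,6], [0,7], [1,2], [1,6], [1,7], [2,6], [2,7], [3,4], [3,5], [4,5], [6,7]
  2-simplices (5): [0,1,2], [0,1,6], [0,6,7], [1,2,7], [2,6,7]

so the chain groups are C_0 ≅ Z^8, C_1 ≅ Z^13, C_2 ≅ Z^5.

The boundary map ∂_1: C_1 → C_0 sends each edge [p,q] (with p < q) to q − p. For instance
  ∂[2,6] = [6] − [2].
The 8×13 boundary matrix has rank 6 and Smith normal form diag(1,1,1,1,1,1).

Boundary ∂_2: C_2 → C_1 maps a triangle to the signed sum of its edges. For instance
  ∂[0,1,6] = [1,6] − [0,6] + [0,1],
  ∂[2,6,7] = [6,7] − [2,7] + [2,6].
The resulting 13×5 matrix has rank 5, and its Smith normal form has invariant factors (1,1,1,1,1).

Now H_k = ker ∂_k / im ∂_{k+1}, so:

  H_0: rank C_0 − rank ∂_1 = 8 − 6 = 2, and the invariant factors of ∂_1 are all 1, so H_0 = Z^2.
  H_1: rank ker ∂_1 − rank ∂_2 = (13 − 6) − 5 = 2, and the invariant factors of ∂_2 are all 1, so H_1 = Z^2.
  H_2: rank ker ∂_2 − rank ∂_3 = (5 − 5) − 0 = 0, and there is no ∂_3, so H_2 = 0.

(K is a triangulation of the disjoint union of the circle S^1 and the Möbius band.)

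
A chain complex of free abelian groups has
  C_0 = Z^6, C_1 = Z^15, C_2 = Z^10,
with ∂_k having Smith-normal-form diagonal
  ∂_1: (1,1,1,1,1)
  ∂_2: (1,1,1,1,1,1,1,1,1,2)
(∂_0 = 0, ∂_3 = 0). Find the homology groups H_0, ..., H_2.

H_0 ≅ Z,  H_1 ≅ Z/2Z,  H_2 = 0.

H_0: b_0 = 6 − 0 − 5 = 1; torsion from ∂_1 factors > 1: none. So H_0 ≅ Z.
H_1: b_1 = 15 − 5 − 10 = 0; torsion from ∂_2 factors > 1: [2]. So H_1 ≅ Z/2Z.
H_2: b_2 = 10 − 10 − 0 = 0; torsion from ∂_3 factors > 1: none. So H_2 ≅ 0.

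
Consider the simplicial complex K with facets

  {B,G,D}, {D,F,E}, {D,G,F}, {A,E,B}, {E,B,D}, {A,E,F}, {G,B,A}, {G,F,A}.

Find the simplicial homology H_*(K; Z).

H_0 ≅ Z,  H_1 = 0,  H_2 ≅ Z.

We work with the vertex ordering A < B < D < E < F < G. The simplices of K, each written with vertices in increasing order, are:

  0-simplices (6): A, B, D, E, F, G
  1-simplices (12): AB, AE, AF, AG, BD, BE, BG, DE, DF, DG, EF, FG
  2-simplices (8): ABE, ABG, AEF, AFG, BDE, BDG, DEF, DFG

Hence C_0 ≅ Z^6, C_1 ≅ Z^12, C_2 ≅ Z^8.

∂_1: C_1 → C_0 maps an edge to its endpoints' difference, ∂[p,q] = q − p. For instance
  ∂AF = F − A.
As a 6×12 matrix over Z this has rank 5, with invariant factors (1,1,1,1,1).

The boundary map ∂_2: C_2 → C_1 acts by ∂[p,q,r] = [q,r] − [p,r] + [p,q]. For instance
  ∂ABG = BG − AG + AB,
  ∂ABE = BE − AE + AB.
The resulting 12×8 matrix has rank 7, and its Smith normal form has invariant factors (1,1,1,1,1,1,1).

Computing H_k = (kernel of ∂_k) / (image of ∂_{k+1}):

  H_0: rank C_0 − rank ∂_1 = 6 − 5 = 1, and the invariant factors of ∂_1 are all 1, so H_0 = Z.
  H_1: rank ker ∂_1 − rank ∂_2 = (12 − 5) − 7 = 0, and the invariant factors of ∂_2 are all 1, so H_1 = 0.
  H_2: rank ker ∂_2 − rank ∂_3 = (8 − 7) − 0 = 1, and there is no ∂_3, so H_2 = Z.

As a check, the Euler characteristic is 6 − 12 + 8 = 2, which agrees with 1 − 0 + 1 = 2.
(K is a triangulation of the 2-sphere S^2.)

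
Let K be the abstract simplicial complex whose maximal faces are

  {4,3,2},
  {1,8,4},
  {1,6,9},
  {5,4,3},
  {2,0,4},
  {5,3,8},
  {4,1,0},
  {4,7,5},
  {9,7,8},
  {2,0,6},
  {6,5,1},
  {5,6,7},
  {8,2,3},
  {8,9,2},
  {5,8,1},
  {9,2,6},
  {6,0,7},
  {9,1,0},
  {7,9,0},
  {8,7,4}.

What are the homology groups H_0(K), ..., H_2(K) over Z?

H_0 ≅ Z,  H_1 ≅ Z ⊕ Z_2,  H_2 = 0.

Fix the vertex order 0 < 1 < 2 < 3 < 4 < 5 < 6 < 7 < 8 < 9 and write every simplex with vertices in increasing order. Then dim K = 2 and the simplices of K are:

  0-simplices (10): [0], [1], [2], [3], [4], [5], [6], [7], [8], [9]
  1-simplices (30): (30 of them)
  2-simplices (20): (20 of them)

so the chain groups are C_0 ≅ Z^10, C_1 ≅ Z^30, C_2 ≅ Z^20.

Boundary ∂_1: C_1 → C_0 is given by ∂[p,q] = [q] − [p]. For instance
  ∂[0,6] = [6] − [0].
As a 10×30 matrix over Z this has rank 9, with invariant factors (1,1,1,1,1,1,1,1,1).

The boundary map ∂_2: C_2 → C_1 sends each 2-simplex [p,q,r] to [q,r] − [p,r] + [p,q]. For instance
  ∂[1,6,9] = [6,9] − [1,9] + [1,6],
  ∂[5,6,7] = [6,7] − [5,7] + [5,6].
The resulting 30×20 matrix has rank 20, and its Smith normal form has invariant factors (1,1,1,1,1,1,1,1,1,1,1,1,1,1,1,1,1,1,1,2).

Now H_k = ker ∂_k / im ∂_{k+1}, so:

  H_0: rank C_0 − rank ∂_1 = 10 − 9 = 1, and the invariant factors of ∂_1 are all 1, so H_0 = Z.
  H_1: rank ker ∂_1 − rank ∂_2 = (30 − 9) − 20 = 1, and ∂_2 has invariant factor 2 > 1, so H_1 = Z ⊕ Z_2.
  H_2: rank ker ∂_2 − rank ∂_3 = (20 − 20) − 0 = 0, and there is no ∂_3, so H_2 = 0.

As a check, the Euler characteristic is 10 − 30 + 20 = 0, which agrees with 1 − 1 + 0 = 0.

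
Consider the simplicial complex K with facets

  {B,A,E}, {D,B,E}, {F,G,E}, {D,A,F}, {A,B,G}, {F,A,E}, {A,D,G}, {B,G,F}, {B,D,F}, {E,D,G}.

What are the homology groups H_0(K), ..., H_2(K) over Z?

We work with the vertex ordering A < B < D < E < F < G. The simplices of K, each written with vertices in increasing order, are:

  0-simplices (6): A, B, D, E, F, G
  1-simplices (15): AB, AD, AE, AF, AG, BD, BE, BF, BG, DE, DF, DG, EF, EG, FG
  2-simplices (10): ABE, ABG, ADF, ADG, AEF, BDE, BDF, BFG, DEG, EFG

giving chain groups C_0 ≅ Z^6, C_1 ≅ Z^15, C_2 ≅ Z^10.

Boundary ∂_1: C_1 → C_0 maps an edge to its endpoints' difference, ∂[p,q] = q − p. For instance
  ∂AD = D − A.
The resulting 6×15 matrix has rank 5, and its Smith normal form has invariant factors (1,1,1,1,1).

Boundary ∂_2: C_2 → C_1 acts by ∂[p,q,r] = [q,r] − [p,r] + [p,q]. For instance
  ∂BDF = DF − BF + BD,
  ∂EFG = FG − EG + EF.
As a 15×10 matrix over Z this has rank 10, with invariant factors (1,1,1,1,1,1,1,1,1,2).

Now H_k = ker ∂_k / im ∂_{k+1}, so:

  H_0: rank C_0 − rank ∂_1 = 6 − 5 = 1, and the invariant factors of ∂_1 are all 1, so H_0 ≅ Z.
  H_1: rank ker ∂_1 − rank ∂_2 = (15 − 5) − 10 = 0, and ∂_2 has invariant factor 2 > 1, so H_1 ≅ Z/2Z.
  H_2: rank ker ∂_2 − rank ∂_3 = (10 − 10) − 0 = 0, and there is no ∂_3, so H_2 ≅ 0.

As a check, the Euler characteristic is 6 − 15 + 10 = 1, which agrees with 1 − 0 + 0 = 1.

H_0 ≅ Z,  H_1 ≅ Z/2Z,  H_2 = 0.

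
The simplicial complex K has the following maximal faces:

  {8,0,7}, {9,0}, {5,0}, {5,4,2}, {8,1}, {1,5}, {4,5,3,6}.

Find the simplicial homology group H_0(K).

Fix the vertex order 0 < 1 < 2 < 3 < 4 < 5 < 6 < 7 < 8 < 9 and write every simplex with vertices in increasing order. Then dim K = 3 and the simplices of K are:

  0-simplices (10): [0], [1], [2], [3], [4], [5], [6], [7], [8], [9]
  1-simplices (15): [0,5], [0,7], [0,8], [0,9], [1,5], [1,8], [2,4], [2,5], [3,4], [3,5], [3,6], [4,5], [4,6], [5,6], [7,8]
  2-simplices (6): [0,7,8], [2,4,5], [3,4,5], [3,4,6], [3,5,6], [4,5,6]
  3-simplices (1): [3,4,5,6]

giving chain groups C_0 ≅ Z^10, C_1 ≅ Z^15, C_2 ≅ Z^6, C_3 ≅ Z^1.

Boundary ∂_1: C_1 → C_0 is given by ∂[p,q] = [q] − [p].
As a 10×15 matrix over Z this has rank 9, with invariant factors (1,1,1,1,1,1,1,1,1).

The boundary map ∂_2: C_2 → C_1 sends each 2-simplex [p,q,r] to [q,r] − [p,r] + [p,q]. For instance
  ∂[2,4,5] = [4,5] − [2,5] + [2,4],
  ∂[4,5,6] = [5,6] − [4,6] + [4,5].
The resulting 15×6 matrix has rank 5, and its Smith normal form has invariant factors (1,1,1,1,1).

The boundary map ∂_3: C_3 → C_2 sends each 3-simplex σ to the alternating sum Σ_i (−1)^i (σ with its i-th vertex removed). For instance
  ∂[3,4,5,6] = [4,5,6] − [3,5,6] + [3,4,6] − [3,4,5].
The resulting 6×1 matrix has rank 1, and its Smith normal form has invariant factors (1).

Computing H_k = (kernel of ∂_k) / (image of ∂_{k+1}):

  H_0: rank C_0 − rank ∂_1 = 10 − 9 = 1, and the invariant factors of ∂_1 are all 1, so H_0 ≅ Z.

H_0 ≅ Z.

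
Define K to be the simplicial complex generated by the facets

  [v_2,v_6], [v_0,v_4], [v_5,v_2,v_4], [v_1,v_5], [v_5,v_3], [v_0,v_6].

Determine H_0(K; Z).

H_0 ≅ Z.

Fix the vertex order v_0 < v_1 < v_2 < v_3 < v_4 < v_5 < v_6 and write every simplex with vertices in increasing order. Then dim K = 2 and the simplices of K are:

  0-simplices (7): [v_0], [v_1], [v_2], [v_3], [v_4], [v_5], [v_6]
  1-simplices (8): [v_0,v_4], [v_0,v_6], [v_1,v_5], [v_2,v_4], [v_2,v_5], [v_2,v_6], [v_3,v_5], [v_4,v_5]
  2-simplices (1): [v_2,v_4,v_5]

so the chain groups are C_0 ≅ Z^7, C_1 ≅ Z^8, C_2 ≅ Z^1.

∂_1: C_1 → C_0 sends each edge [p,q] (with p < q) to q − p.
The 7×8 boundary matrix has rank 6 and Smith normal form diag(1,1,1,1,1,1).

The boundary map ∂_2: C_2 → C_1 maps a triangle to the signed sum of its edges. For instance
  ∂[v_2,v_4,v_5] = [v_4,v_5] − [v_2,v_5] + [v_2,v_4].
This gives a 8×1 integer matrix of rank 1; reducing to Smith normal form yields diagonal entries (1).

Reading off H_k = ker ∂_k / im ∂_{k+1}:

  H_0: rank C_0 − rank ∂_1 = 7 − 6 = 1, and the invariant factors of ∂_1 are all 1, so H_0 ≅ Z.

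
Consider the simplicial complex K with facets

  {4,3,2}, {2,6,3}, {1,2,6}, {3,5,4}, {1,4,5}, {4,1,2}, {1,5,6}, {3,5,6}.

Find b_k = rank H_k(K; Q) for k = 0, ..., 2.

b_0 = 1, b_1 = 0, b_2 = 1.

K has 6 vertices, 12 edges, 8 triangles.
rank ∂_0 = 0, rank ∂_1 = 5 ⇒ b_0 = 6 − 0 − 5 = 1; all invariant factors of ∂_1 are 1 so no torsion. So H_0 = Z.
rank ∂_1 = 5, rank ∂_2 = 7 ⇒ b_1 = 12 − 5 − 7 = 0; all invariant factors of ∂_2 are 1 so no torsion. So H_1 = 0.
rank ∂_2 = 7, rank ∂_3 = 0 ⇒ b_2 = 8 − 7 − 0 = 1. So H_2 = Z.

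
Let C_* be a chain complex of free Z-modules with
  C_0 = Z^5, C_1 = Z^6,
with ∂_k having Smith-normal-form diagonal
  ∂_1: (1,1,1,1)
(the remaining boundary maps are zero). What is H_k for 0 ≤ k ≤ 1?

H_0 ≅ Z,  H_1 ≅ Z^2.

H_0: b_0 = 5 − 0 − 4 = 1; torsion from ∂_1 factors > 1: none. So H_0 ≅ Z.
H_1: b_1 = 6 − 4 − 0 = 2; torsion from ∂_2 factors > 1: none. So H_1 ≅ Z^2.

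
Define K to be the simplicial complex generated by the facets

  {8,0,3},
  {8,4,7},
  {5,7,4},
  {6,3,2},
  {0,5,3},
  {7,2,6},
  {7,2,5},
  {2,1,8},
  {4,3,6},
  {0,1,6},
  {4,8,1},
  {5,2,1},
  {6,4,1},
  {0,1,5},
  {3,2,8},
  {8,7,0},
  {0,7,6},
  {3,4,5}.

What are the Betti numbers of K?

b_0 = 1, b_1 = 2, b_2 = 1.

We work with the vertex ordering 0 < 1 < 2 < 3 < 4 < 5 < 6 < 7 < 8. The simplices of K, each written with vertices in increasing order, are:

  0-simplices (9): [0], [1], [2], [3], [4], [5], [6], [7], [8]
  1-simplices (27): (27 of them)
  2-simplices (18): [0,1,5], [0,1,6], [0,3,5], [0,3,8], [0,6,7], [0,7,8], [1,2,5], [1,2,8], [1,4,6], [1,4,8], [2,3,6], [2,3,8], [2,5,7], [2,6,7], [3,4,5], [3,4,6], [4,5,7], [4,7,8]

giving chain groups C_0 ≅ Z^9, C_1 ≅ Z^27, C_2 ≅ Z^18.

The boundary map ∂_1: C_1 → C_0 is given by ∂[p,q] = [q] − [p].
The 9×27 boundary matrix has rank 8 and Smith normal form diag(1,1,1,1,1,1,1,1).

∂_2: C_2 → C_1 sends each 2-simplex [p,q,r] to [q,r] − [p,r] + [p,q]. For instance
  ∂[1,4,8] = [4,8] − [1,8] + [1,4],
  ∂[2,6,7] = [6,7] − [2,7] + [2,6].
The 27×18 boundary matrix has rank 17 and Smith normal form diag(1,1,1,1,1,1,1,1,1,1,1,1,1,1,1,1,1).

Now H_k = ker ∂_k / im ∂_{k+1}, so:

  H_0: rank C_0 − rank ∂_1 = 9 − 8 = 1, and the invariant factors of ∂_1 are all 1, so H_0 ≅ Z.
  H_1: rank ker ∂_1 − rank ∂_2 = (27 − 8) − 17 = 2, and the invariant factors of ∂_2 are all 1, so H_1 ≅ Z^2.
  H_2: rank ker ∂_2 − rank ∂_3 = (18 − 17) − 0 = 1, and there is no ∂_3, so H_2 ≅ Z.

As a check, the Euler characteristic is 9 − 27 + 18 = 0, which agrees with 1 − 2 + 1 = 0.

Hence the Betti numbers are b_0 = 1, b_1 = 2, b_2 = 1.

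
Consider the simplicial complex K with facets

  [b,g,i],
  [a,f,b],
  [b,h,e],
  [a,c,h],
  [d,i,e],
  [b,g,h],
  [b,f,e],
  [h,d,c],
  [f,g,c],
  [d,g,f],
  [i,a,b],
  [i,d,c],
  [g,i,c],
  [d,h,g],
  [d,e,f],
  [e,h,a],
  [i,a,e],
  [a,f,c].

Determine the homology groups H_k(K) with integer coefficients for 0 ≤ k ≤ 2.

We work with the vertex ordering a < b < c < d < e < f < g < h < i. The simplices of K, each written with vertices in increasing order, are:

  0-simplices (9): a, b, c, d, e, f, g, h, i
  1-simplices (27): ab, ac, ae, af, ah, ai, be, bf, bg, bh, bi, cd, cf, cg, ch, ci, de, df, dg, dh, di, ef, eh, ei, fg, gh, gi
  2-simplices (18): abf, abi, acf, ach, aeh, aei, bef, beh, bgh, bgi, cdh, cdi, cfg, cgi, def, dei, dfg, dgh

Hence C_0 ≅ Z^9, C_1 ≅ Z^27, C_2 ≅ Z^18.

The boundary map ∂_1: C_1 → C_0 sends each edge [p,q] (with p < q) to q − p. For instance
  ∂cg = g − c.
The 9×27 boundary matrix has rank 8 and Smith normal form diag(1,1,1,1,1,1,1,1).

∂_2: C_2 → C_1 acts by ∂[p,q,r] = [q,r] − [p,r] + [p,q]. For instance
  ∂dei = ei − di + de,
  ∂ach = ch − ah + ac.
As a 27×18 matrix over Z this has rank 18, with invariant factors (1,1,1,1,1,1,1,1,1,1,1,1,1,1,1,1,1,2).

Reading off H_k = ker ∂_k / im ∂_{k+1}:

  H_0: rank C_0 − rank ∂_1 = 9 − 8 = 1, and the invariant factors of ∂_1 are all 1, so H_0 = Z.
  H_1: rank ker ∂_1 − rank ∂_2 = (27 − 8) − 18 = 1, and ∂_2 has invariant factor 2 > 1, so H_1 = Z ⊕ Z_2.
  H_2: rank ker ∂_2 − rank ∂_3 = (18 − 18) − 0 = 0, and there is no ∂_3, so H_2 = 0.

H_0 ≅ Z,  H_1 ≅ Z ⊕ Z_2,  H_2 = 0.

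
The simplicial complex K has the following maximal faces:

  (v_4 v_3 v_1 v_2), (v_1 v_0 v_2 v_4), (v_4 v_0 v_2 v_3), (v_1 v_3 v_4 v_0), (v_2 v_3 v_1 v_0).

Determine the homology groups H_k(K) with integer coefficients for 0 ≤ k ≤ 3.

Take the total order v_0 < v_1 < v_2 < v_3 < v_4 on the vertex set. Then K (dimension 3) consists of the simplices:

  0-simplices (5): [v_0], [v_1], [v_2], [v_3], [v_4]
  1-simplices (10): [v_0,v_1], [v_0,v_2], [v_0,v_3], [v_0,v_4], [v_1,v_2], [v_1,v_3], [v_1,v_4], [v_2,v_3], [v_2,v_4], [v_3,v_4]
  2-simplices (10): [v_0,v_1,v_2], [v_0,v_1,v_3], [v_0,v_1,v_4], [v_0,v_2,v_3], [v_0,v_2,v_4], [v_0,v_3,v_4], [v_1,v_2,v_3], [v_1,v_2,v_4], [v_1,v_3,v_4], [v_2,v_3,v_4]
  3-simplices (5): [v_0,v_1,v_2,v_3], [v_0,v_1,v_2,v_4], [v_0,v_1,v_3,v_4], [v_0,v_2,v_3,v_4], [v_1,v_2,v_3,v_4]

so the chain groups are C_0 ≅ Z^5, C_1 ≅ Z^10, C_2 ≅ Z^10, C_3 ≅ Z^5.

∂_1: C_1 → C_0 sends each edge [p,q] (with p < q) to q − p. For instance
  ∂[v_0,v_2] = [v_2] − [v_0].
This gives a 5×10 integer matrix of rank 4; reducing to Smith normal form yields diagonal entries (1,1,1,1).

∂_2: C_2 → C_1 sends each 2-simplex [p,q,r] to [q,r] − [p,r] + [p,q]. For instance
  ∂[v_2,v_3,v_4] = [v_3,v_4] − [v_2,v_4] + [v_2,v_3],
  ∂[v_1,v_2,v_3] = [v_2,v_3] − [v_1,v_3] + [v_1,v_2].
As a 10×10 matrix over Z this has rank 6, with invariant factors (1,1,1,1,1,1).

The boundary map ∂_3: C_3 → C_2 sends each 3-simplex σ to the alternating sum Σ_i (−1)^i (σ with its i-th vertex removed). For instance
  ∂[v_1,v_2,v_3,v_4] = [v_2,v_3,v_4] − [v_1,v_3,v_4] + [v_1,v_2,v_4] − [v_1,v_2,v_3],
  ∂[v_0,v_1,v_2,v_3] = [v_1,v_2,v_3] − [v_0,v_2,v_3] + [v_0,v_1,v_3] − [v_0,v_1,v_2].
As a 10×5 matrix over Z this has rank 4, with invariant factors (1,1,1,1).

From H_k ≅ ker(∂_k) / im(∂_{k+1}) we obtain:

  H_0: rank C_0 − rank ∂_1 = 5 − 4 = 1, and the invariant factors of ∂_1 are all 1, so H_0 = Z.
  H_1: rank ker ∂_1 − rank ∂_2 = (10 − 4) − 6 = 0, and the invariant factors of ∂_2 are all 1, so H_1 = 0.
  H_2: rank ker ∂_2 − rank ∂_3 = (10 − 6) − 4 = 0, and the invariant factors of ∂_3 are all 1, so H_2 = 0.
  H_3: rank ker ∂_3 − rank ∂_4 = (5 − 4) − 0 = 1, and there is no ∂_4, so H_3 = Z.

H_0 = Z,  H_1 = 0,  H_2 = 0,  H_3 = Z.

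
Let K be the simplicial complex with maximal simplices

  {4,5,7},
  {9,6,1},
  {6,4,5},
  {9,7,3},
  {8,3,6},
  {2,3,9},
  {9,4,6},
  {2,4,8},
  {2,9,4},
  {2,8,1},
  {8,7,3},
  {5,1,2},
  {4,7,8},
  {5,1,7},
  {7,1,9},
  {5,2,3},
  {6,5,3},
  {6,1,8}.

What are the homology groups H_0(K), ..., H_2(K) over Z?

Order the vertices as 1 < 2 < 3 < 4 < 5 < 6 < 7 < 8 < 9. Listing each simplex with vertices in this order, K has dimension 2 with simplices:

  0-simplices (9): [1], [2], [3], [4], [5], [6], [7], [8], [9]
  1-simplices (27): (27 of them)
  2-simplices (18): [1,2,5], [1,2,8], [1,5,7], [1,6,8], [1,6,9], [1,7,9], [2,3,5], [2,3,9], [2,4,8], [2,4,9], [3,5,6], [3,6,8], [3,7,8], [3,7,9], [4,5,6], [4,5,7], [4,6,9], [4,7,8]

giving chain groups C_0 ≅ Z^9, C_1 ≅ Z^27, C_2 ≅ Z^18.

Boundary ∂_1: C_1 → C_0 maps an edge to its endpoints' difference, ∂[p,q] = q − p. For instance
  ∂[3,8] = [8] − [3].
The 9×27 boundary matrix has rank 8 and Smith normal form diag(1,1,1,1,1,1,1,1).

Boundary ∂_2: C_2 → C_1 sends each 2-simplex [p,q,r] to [q,r] − [p,r] + [p,q]. For instance
  ∂[2,3,5] = [3,5] − [2,5] + [2,3],
  ∂[4,6,9] = [6,9] − [4,9] + [4,6].
The 27×18 boundary matrix has rank 17 and Smith normal form diag(1,1,1,1,1,1,1,1,1,1,1,1,1,1,1,1,1).

Now H_k = ker ∂_k / im ∂_{k+1}, so:

  H_0: rank C_0 − rank ∂_1 = 9 − 8 = 1, and the invariant factors of ∂_1 are all 1, so H_0 ≅ Z.
  H_1: rank ker ∂_1 − rank ∂_2 = (27 − 8) − 17 = 2, and the invariant factors of ∂_2 are all 1, so H_1 ≅ Z^2.
  H_2: rank ker ∂_2 − rank ∂_3 = (18 − 17) − 0 = 1, and there is no ∂_3, so H_2 ≅ Z.

H_0 = Z,  H_1 = Z^2,  H_2 = Z.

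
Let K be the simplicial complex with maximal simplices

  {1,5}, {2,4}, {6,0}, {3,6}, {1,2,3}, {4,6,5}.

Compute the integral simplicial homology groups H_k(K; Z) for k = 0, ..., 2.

Take the total order 0 < 1 < 2 < 3 < 4 < 5 < 6 on the vertex set. Then K (dimension 2) consists of the simplices:

  0-simplices (7): [0], [1], [2], [3], [4], [5], [6]
  1-simplices (10): [0,6], [1,2], [1,3], [1,5], [2,3], [2,4], [3,6], [4,5], [4,6], [5,6]
  2-simplices (2): [1,2,3], [4,5,6]

so the chain groups are C_0 ≅ Z^7, C_1 ≅ Z^10, C_2 ≅ Z^2.

∂_1: C_1 → C_0 maps an edge to its endpoints' difference, ∂[p,q] = q − p. For instance
  ∂[4,6] = [6] − [4].
As a 7×10 matrix over Z this has rank 6, with invariant factors (1,1,1,1,1,1).

Boundary ∂_2: C_2 → C_1 maps a triangle to the signed sum of its edges. For instance
  ∂[1,2,3] = [2,3] − [1,3] + [1,2],
  ∂[4,5,6] = [5,6] − [4,6] + [4,5].
The resulting 10×2 matrix has rank 2, and its Smith normal form has invariant factors (1,1).

Computing H_k = (kernel of ∂_k) / (image of ∂_{k+1}):

  H_0: rank C_0 − rank ∂_1 = 7 − 6 = 1, and the invariant factors of ∂_1 are all 1, so H_0 ≅ Z.
  H_1: rank ker ∂_1 − rank ∂_2 = (10 − 6) − 2 = 2, and the invariant factors of ∂_2 are all 1, so H_1 ≅ Z^2.
  H_2: rank ker ∂_2 − rank ∂_3 = (2 − 2) − 0 = 0, and there is no ∂_3, so H_2 ≅ 0.

H_0 ≅ Z,  H_1 ≅ Z^2,  H_2 = 0.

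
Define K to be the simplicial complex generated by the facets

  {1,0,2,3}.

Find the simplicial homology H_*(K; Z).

Order the vertices as 0 < 1 < 2 < 3. Listing each simplex with vertices in this order, K has dimension 3 with simplices:

  0-simplices (4): [0], [1], [2], [3]
  1-simplices (6): [0,1], [0,2], [0,3], [1,2], [1,3], [2,3]
  2-simplices (4): [0,1,2], [0,1,3], [0,2,3], [1,2,3]
  3-simplices (1): [0,1,2,3]

Hence C_0 ≅ Z^4, C_1 ≅ Z^6, C_2 ≅ Z^4, C_3 ≅ Z^1.

Boundary ∂_1: C_1 → C_0 sends each edge [p,q] (with p < q) to q − p. For instance
  ∂[1,3] = [3] − [1].
This gives a 4×6 integer matrix of rank 3; reducing to Smith normal form yields diagonal entries (1,1,1).

The boundary map ∂_2: C_2 → C_1 sends each 2-simplex [p,q,r] to [q,r] − [p,r] + [p,q]. For instance
  ∂[1,2,3] = [2,3] − [1,3] + [1,2],
  ∂[0,1,2] = [1,2] − [0,2] + [0,1].
As a 6×4 matrix over Z this has rank 3, with invariant factors (1,1,1).

Boundary ∂_3: C_3 → C_2 sends each 3-simplex σ to the alternating sum Σ_i (−1)^i (σ with its i-th vertex removed). For instance
  ∂[0,1,2,3] = [1,2,3] − [0,2,3] + [0,1,3] − [0,1,2].
The resulting 4×1 matrix has rank 1, and its Smith normal form has invariant factors (1).

Reading off H_k = ker ∂_k / im ∂_{k+1}:

  H_0: rank C_0 − rank ∂_1 = 4 − 3 = 1, and the invariant factors of ∂_1 are all 1, so H_0 = Z.
  H_1: rank ker ∂_1 − rank ∂_2 = (6 − 3) − 3 = 0, and the invariant factors of ∂_2 are all 1, so H_1 = 0.
  H_2: rank ker ∂_2 − rank ∂_3 = (4 − 3) − 1 = 0, and the invariant factors of ∂_3 are all 1, so H_2 = 0.
  H_3: rank ker ∂_3 − rank ∂_4 = (1 − 1) − 0 = 0, and there is no ∂_4, so H_3 = 0.

(K is a triangulation of the 3-simplex.)

H_0 ≅ Z,  H_1 = 0,  H_2 = 0,  H_3 = 0.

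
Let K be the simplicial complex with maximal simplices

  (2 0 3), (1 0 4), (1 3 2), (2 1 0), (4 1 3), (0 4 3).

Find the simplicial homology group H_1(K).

We work with the vertex ordering 0 < 1 < 2 < 3 < 4. The simplices of K, each written with vertices in increasing order, are:

  0-simplices (5): [0], [1], [2], [3], [4]
  1-simplices (9): [0,1], [0,2], [0,3], [0,4], [1,2], [1,3], [1,4], [2,3], [3,4]
  2-simplices (6): [0,1,2], [0,1,4], [0,2,3], [0,3,4], [1,2,3], [1,3,4]

so the chain groups are C_0 ≅ Z^5, C_1 ≅ Z^9, C_2 ≅ Z^6.

∂_1: C_1 → C_0 maps an edge to its endpoints' difference, ∂[p,q] = q − p. For instance
  ∂[1,4] = [4] − [1].
The 5×9 boundary matrix has rank 4 and Smith normal form diag(1,1,1,1).

The boundary map ∂_2: C_2 → C_1 sends each 2-simplex [p,q,r] to [q,r] − [p,r] + [p,q]. For instance
  ∂[0,2,3] = [2,3] − [0,3] + [0,2],
  ∂[0,1,2] = [1,2] − [0,2] + [0,1].
The 9×6 boundary matrix has rank 5 and Smith normal form diag(1,1,1,1,1).

Computing H_k = (kernel of ∂_k) / (image of ∂_{k+1}):

  H_1: rank ker ∂_1 − rank ∂_2 = (9 − 4) − 5 = 0, and the invariant factors of ∂_2 are all 1, so H_1 ≅ 0.

H_1 ≅ 0.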